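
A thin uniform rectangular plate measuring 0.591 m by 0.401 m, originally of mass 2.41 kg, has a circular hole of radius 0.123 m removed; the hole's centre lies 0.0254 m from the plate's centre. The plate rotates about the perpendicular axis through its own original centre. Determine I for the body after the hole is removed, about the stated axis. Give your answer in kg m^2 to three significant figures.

Unpierced body about its centre: I₀ = (1/12)M(a²+b²) = (1/12)(2.41)[(0.591)² + (0.401)²] = 0.10244 kg m^2.
The removed disk has mass m = M·πr²/(ab) = (2.41)·π(0.123)²/(0.591·0.401) = 0.48333 kg (same uniform areal density).
Its moment of inertia about the rotation axis (parallel-axis theorem): I_hole = (1/2)mr² + md² = (1/2)(0.48333)(0.123)² + (0.48333)(0.0254)² = 0.003968 kg m^2.
Treating the hole as negative mass, I = I₀ − I_hole = 0.10244 − 0.003968 = 0.098473 kg m^2.

0.0985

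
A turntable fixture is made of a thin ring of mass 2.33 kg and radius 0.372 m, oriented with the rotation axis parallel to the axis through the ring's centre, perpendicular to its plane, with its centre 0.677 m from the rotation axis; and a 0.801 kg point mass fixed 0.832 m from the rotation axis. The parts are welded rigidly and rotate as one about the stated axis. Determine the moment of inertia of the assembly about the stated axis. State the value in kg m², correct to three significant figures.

1.94

Thin ring: I_cm = MR² = (2.33)(0.372)² = 0.32243 kg m²; centre at d = 0.677 m, so I = I_cm + Md² gives I = 0.32243 + (2.33)(0.677)² = 1.3903 kg m².
Point mass: I_cm = 0; centre at d = 0.832 m, so I = I_cm + Md² gives I = 0 + (0.801)(0.832)² = 0.55447 kg m².
Total I = 1.3903 + 0.55447 = 1.9448 kg m².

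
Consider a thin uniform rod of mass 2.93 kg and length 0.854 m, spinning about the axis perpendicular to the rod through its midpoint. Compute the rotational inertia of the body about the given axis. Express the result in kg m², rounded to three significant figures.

0.178

I_cm = (1/12)ML² = (1/12)(2.93)(0.854)² = 0.17807 kg m²; axis through the centre, so I = 0.17807 kg m².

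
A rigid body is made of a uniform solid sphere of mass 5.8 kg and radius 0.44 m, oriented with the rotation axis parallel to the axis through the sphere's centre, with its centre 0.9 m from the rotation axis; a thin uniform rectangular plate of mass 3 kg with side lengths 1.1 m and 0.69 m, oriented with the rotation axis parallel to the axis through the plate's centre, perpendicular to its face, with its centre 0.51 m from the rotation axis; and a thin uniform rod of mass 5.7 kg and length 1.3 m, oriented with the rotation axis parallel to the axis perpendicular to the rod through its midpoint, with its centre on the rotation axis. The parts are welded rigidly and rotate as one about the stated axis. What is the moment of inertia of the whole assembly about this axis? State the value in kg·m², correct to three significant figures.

Solid sphere: I_cm = (2/5)MR² = (2/5)(5.8)(0.44)² = 0.44915 kg·m²; centre at d = 0.9 m, so the parallel axis theorem gives I = 0.44915 + (5.8)(0.9)² = 5.1472 kg·m².
Rectangular plate: I_cm = (1/12)M(a²+b²) = (1/12)(3)[(1.1)² + (0.69)²] = 0.42153 kg·m²; centre at d = 0.51 m, so the parallel axis theorem gives I = 0.42153 + (3)(0.51)² = 1.2018 kg·m².
Thin rod: I_cm = (1/12)ML² = (1/12)(5.7)(1.3)² = 0.80275 kg·m²; axis through the centre, so I = 0.80275 kg·m².
Total I = 5.1472 + 1.2018 + 0.80275 = 7.1517 kg·m².

7.15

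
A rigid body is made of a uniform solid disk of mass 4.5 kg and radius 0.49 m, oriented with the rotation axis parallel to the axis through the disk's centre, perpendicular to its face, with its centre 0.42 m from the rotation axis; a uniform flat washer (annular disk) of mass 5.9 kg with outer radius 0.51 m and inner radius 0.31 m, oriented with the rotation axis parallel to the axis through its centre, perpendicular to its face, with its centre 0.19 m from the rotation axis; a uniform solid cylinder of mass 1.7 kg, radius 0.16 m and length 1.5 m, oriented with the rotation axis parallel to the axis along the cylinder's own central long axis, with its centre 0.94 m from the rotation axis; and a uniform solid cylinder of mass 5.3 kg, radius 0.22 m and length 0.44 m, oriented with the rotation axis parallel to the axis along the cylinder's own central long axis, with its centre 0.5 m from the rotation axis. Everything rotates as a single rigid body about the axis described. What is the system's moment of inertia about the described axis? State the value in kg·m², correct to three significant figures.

Solid disk: I_cm = (1/2)MR² = (1/2)(4.5)(0.49)² = 0.54022 kg·m²; centre at d = 0.42 m, so I = I_cm + Md² gives I = 0.54022 + (4.5)(0.42)² = 1.334 kg·m².
Annular disk: I_cm = (1/2)M(R²+r²) = (1/2)(5.9)[(0.51)² + (0.31)²] = 1.0508 kg·m²; centre at d = 0.19 m, so I = I_cm + Md² gives I = 1.0508 + (5.9)(0.19)² = 1.2638 kg·m².
Solid cylinder: I_cm = (1/2)MR² = (1/2)(1.7)(0.16)² = 0.02176 kg·m²; centre at d = 0.94 m, so I = I_cm + Md² gives I = 0.02176 + (1.7)(0.94)² = 1.5239 kg·m².
Solid cylinder: I_cm = (1/2)MR² = (1/2)(5.3)(0.22)² = 0.12826 kg·m²; centre at d = 0.5 m, so I = I_cm + Md² gives I = 0.12826 + (5.3)(0.5)² = 1.4533 kg·m².
Total I = 1.334 + 1.2638 + 1.5239 + 1.4533 = 5.5749 kg·m².

5.57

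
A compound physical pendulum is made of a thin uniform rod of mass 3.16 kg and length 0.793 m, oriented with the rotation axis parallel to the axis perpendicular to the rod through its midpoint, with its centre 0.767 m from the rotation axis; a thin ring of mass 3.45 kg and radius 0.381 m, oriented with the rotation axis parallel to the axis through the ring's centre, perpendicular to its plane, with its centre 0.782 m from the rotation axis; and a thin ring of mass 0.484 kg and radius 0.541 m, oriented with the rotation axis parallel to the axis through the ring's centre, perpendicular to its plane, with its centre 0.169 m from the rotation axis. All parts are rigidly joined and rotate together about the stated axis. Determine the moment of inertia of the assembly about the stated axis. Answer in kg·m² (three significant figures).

Thin rod: I_cm = (1/12)ML² = (1/12)(3.16)(0.793)² = 0.1656 kg·m²; centre at d = 0.767 m, so the parallel axis theorem gives I = 0.1656 + (3.16)(0.767)² = 2.0246 kg·m².
Thin ring: I_cm = MR² = (3.45)(0.381)² = 0.50081 kg·m²; centre at d = 0.782 m, so the parallel axis theorem gives I = 0.50081 + (3.45)(0.782)² = 2.6106 kg·m².
Thin ring: I_cm = MR² = (0.484)(0.541)² = 0.14166 kg·m²; centre at d = 0.169 m, so the parallel axis theorem gives I = 0.14166 + (0.484)(0.169)² = 0.15548 kg·m².
Total I = 2.0246 + 2.6106 + 0.15548 = 4.7906 kg·m².

4.79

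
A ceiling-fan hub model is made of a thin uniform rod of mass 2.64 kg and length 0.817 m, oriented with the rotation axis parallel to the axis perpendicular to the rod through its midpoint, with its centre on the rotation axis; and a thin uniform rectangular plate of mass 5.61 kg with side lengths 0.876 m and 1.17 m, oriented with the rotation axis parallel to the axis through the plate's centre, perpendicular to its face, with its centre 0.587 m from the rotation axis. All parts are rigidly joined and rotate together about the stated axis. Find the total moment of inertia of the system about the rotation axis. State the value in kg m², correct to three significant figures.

Thin rod: I_cm = (1/12)ML² = (1/12)(2.64)(0.817)² = 0.14685 kg m²; axis through the centre, so I = 0.14685 kg m².
Rectangular plate: I_cm = (1/12)M(a²+b²) = (1/12)(5.61)[(0.876)² + (1.17)²] = 0.99871 kg m²; centre at d = 0.587 m, so the parallel axis theorem gives I = 0.99871 + (5.61)(0.587)² = 2.9317 kg m².
Total I = 0.14685 + 2.9317 = 3.0786 kg m².

3.08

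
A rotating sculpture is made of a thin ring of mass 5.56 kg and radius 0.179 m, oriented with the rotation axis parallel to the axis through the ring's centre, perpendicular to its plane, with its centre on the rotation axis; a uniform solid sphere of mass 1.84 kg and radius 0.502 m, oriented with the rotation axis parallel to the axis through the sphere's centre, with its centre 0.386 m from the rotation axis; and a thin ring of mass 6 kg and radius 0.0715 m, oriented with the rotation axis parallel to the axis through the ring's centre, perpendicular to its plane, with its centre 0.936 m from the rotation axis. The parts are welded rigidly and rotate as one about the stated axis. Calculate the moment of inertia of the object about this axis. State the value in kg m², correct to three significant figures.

Thin ring: I_cm = MR² = (5.56)(0.179)² = 0.17815 kg m²; axis through the centre, so I = 0.17815 kg m².
Solid sphere: I_cm = (2/5)MR² = (2/5)(1.84)(0.502)² = 0.18547 kg m²; centre at d = 0.386 m, so the parallel axis theorem gives I = 0.18547 + (1.84)(0.386)² = 0.45963 kg m².
Thin ring: I_cm = MR² = (6)(0.0715)² = 0.030673 kg m²; centre at d = 0.936 m, so the parallel axis theorem gives I = 0.030673 + (6)(0.936)² = 5.2872 kg m².
Total I = 0.17815 + 0.45963 + 5.2872 = 5.925 kg m².

5.93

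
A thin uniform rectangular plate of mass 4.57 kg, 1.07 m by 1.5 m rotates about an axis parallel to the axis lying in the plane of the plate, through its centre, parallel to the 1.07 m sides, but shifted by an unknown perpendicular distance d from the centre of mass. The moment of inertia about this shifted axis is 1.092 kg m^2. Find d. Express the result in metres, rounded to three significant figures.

About the centre-of-mass axis, I_cm = (1/12)Mb² = (1/12)(4.57)(1.5)² = 0.85688 kg m^2.
Parallel axis theorem: I = I_cm + Md², so Md² = 1.092 − 0.85688 = 0.23513 kg m^2.
d = √(0.23513 / 4.57) = 0.22683 m.

0.227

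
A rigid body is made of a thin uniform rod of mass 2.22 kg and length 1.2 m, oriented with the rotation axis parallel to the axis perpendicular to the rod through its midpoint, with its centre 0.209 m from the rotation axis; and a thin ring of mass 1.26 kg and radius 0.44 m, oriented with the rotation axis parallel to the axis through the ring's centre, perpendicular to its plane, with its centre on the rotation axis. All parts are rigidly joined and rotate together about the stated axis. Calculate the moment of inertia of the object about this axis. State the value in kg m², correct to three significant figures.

0.607

Thin rod: I_cm = (1/12)ML² = (1/12)(2.22)(1.2)² = 0.2664 kg m²; centre at d = 0.209 m, so I = I_cm + Md² gives I = 0.2664 + (2.22)(0.209)² = 0.36337 kg m².
Thin ring: I_cm = MR² = (1.26)(0.44)² = 0.24394 kg m²; axis through the centre, so I = 0.24394 kg m².
Total I = 0.36337 + 0.24394 = 0.60731 kg m².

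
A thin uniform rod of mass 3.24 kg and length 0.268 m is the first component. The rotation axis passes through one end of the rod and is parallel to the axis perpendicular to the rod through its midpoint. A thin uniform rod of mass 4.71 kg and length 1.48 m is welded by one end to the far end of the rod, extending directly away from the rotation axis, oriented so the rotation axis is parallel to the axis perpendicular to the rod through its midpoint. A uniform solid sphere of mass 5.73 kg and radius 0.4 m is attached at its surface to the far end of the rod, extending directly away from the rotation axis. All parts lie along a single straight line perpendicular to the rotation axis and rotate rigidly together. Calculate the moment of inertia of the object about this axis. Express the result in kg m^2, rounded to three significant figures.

Thin rod: I_cm = (1/12)ML² = (1/12)(3.24)(0.268)² = 0.019392 kg m^2; centre at d = 0.134 m, so the parallel axis theorem gives I = 0.019392 + (3.24)(0.134)² = 0.07757 kg m^2.
Thin rod: I_cm = (1/12)ML² = (1/12)(4.71)(1.48)² = 0.85973 kg m^2; centre at d = 0.134 + 0.134 + 0.74 = 1.008 m, so the parallel axis theorem gives I = 0.85973 + (4.71)(1.008)² = 5.6454 kg m^2.
Solid sphere: I_cm = (2/5)MR² = (2/5)(5.73)(0.4)² = 0.36672 kg m^2; centre at d = 0.134 + 0.134 + 0.74 + 0.74 + 0.4 = 2.148 m, so the parallel axis theorem gives I = 0.36672 + (5.73)(2.148)² = 26.804 kg m^2.
Total I = 0.07757 + 5.6454 + 26.804 = 32.527 kg m^2.

32.5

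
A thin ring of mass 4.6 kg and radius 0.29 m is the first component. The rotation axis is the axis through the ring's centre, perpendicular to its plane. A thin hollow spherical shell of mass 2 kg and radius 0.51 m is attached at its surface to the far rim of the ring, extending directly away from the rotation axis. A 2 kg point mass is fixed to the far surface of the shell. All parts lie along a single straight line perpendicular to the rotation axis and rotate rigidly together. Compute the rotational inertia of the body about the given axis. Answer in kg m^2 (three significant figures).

5.45

Thin ring: I_cm = MR² = (4.6)(0.29)² = 0.38686 kg m^2; axis through the centre, so I = 0.38686 kg m^2.
Spherical shell: I_cm = (2/3)MR² = (2/3)(2)(0.51)² = 0.3468 kg m^2; centre at d = 0.29 + 0.51 = 0.8 m, so I = I_cm + Md² gives I = 0.3468 + (2)(0.8)² = 1.6268 kg m^2.
Point mass: I_cm = 0; centre at d = 0.29 + 0.51 + 0.51 = 1.31 m, so I = I_cm + Md² gives I = 0 + (2)(1.31)² = 3.4322 kg m^2.
Total I = 0.38686 + 1.6268 + 3.4322 = 5.4459 kg m^2.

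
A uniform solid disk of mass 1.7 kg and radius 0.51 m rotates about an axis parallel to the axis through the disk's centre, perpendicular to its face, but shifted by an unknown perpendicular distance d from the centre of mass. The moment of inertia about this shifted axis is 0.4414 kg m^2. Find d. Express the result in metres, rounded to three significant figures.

0.360

About the centre-of-mass axis, I_cm = (1/2)MR² = (1/2)(1.7)(0.51)² = 0.22109 kg m^2.
Parallel axis theorem: I = I_cm + Md², so Md² = 0.4414 − 0.22109 = 0.22032 kg m^2.
d = √(0.22032 / 1.7) = 0.36 m.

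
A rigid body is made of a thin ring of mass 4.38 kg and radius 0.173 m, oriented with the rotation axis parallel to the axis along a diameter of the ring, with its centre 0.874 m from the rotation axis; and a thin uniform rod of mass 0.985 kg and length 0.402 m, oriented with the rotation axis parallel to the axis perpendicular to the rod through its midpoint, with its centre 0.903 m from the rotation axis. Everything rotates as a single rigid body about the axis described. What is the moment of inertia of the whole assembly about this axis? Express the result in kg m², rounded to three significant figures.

Thin ring: I_cm = (1/2)MR² = (1/2)(4.38)(0.173)² = 0.065545 kg m²; centre at d = 0.874 m, so the parallel axis theorem gives I = 0.065545 + (4.38)(0.874)² = 3.4113 kg m².
Thin rod: I_cm = (1/12)ML² = (1/12)(0.985)(0.402)² = 0.013265 kg m²; centre at d = 0.903 m, so the parallel axis theorem gives I = 0.013265 + (0.985)(0.903)² = 0.81644 kg m².
Total I = 3.4113 + 0.81644 = 4.2278 kg m².

4.23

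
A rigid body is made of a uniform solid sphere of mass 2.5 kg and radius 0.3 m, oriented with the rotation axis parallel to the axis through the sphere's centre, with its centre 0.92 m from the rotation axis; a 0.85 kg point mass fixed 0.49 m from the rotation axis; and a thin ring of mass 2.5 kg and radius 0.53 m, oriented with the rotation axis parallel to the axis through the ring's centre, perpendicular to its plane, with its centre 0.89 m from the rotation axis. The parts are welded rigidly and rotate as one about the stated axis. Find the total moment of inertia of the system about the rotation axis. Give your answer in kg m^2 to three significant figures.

5.09

Solid sphere: I_cm = (2/5)MR² = (2/5)(2.5)(0.3)² = 0.09 kg m^2; centre at d = 0.92 m, so the parallel axis theorem gives I = 0.09 + (2.5)(0.92)² = 2.206 kg m^2.
Point mass: I_cm = 0; centre at d = 0.49 m, so the parallel axis theorem gives I = 0 + (0.85)(0.49)² = 0.20408 kg m^2.
Thin ring: I_cm = MR² = (2.5)(0.53)² = 0.70225 kg m^2; centre at d = 0.89 m, so the parallel axis theorem gives I = 0.70225 + (2.5)(0.89)² = 2.6825 kg m^2.
Total I = 2.206 + 0.20408 + 2.6825 = 5.0926 kg m^2.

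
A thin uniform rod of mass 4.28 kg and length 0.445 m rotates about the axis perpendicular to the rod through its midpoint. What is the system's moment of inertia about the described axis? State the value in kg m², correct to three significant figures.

0.0706

I_cm = (1/12)ML² = (1/12)(4.28)(0.445)² = 0.070629 kg m²; axis through the centre, so I = 0.070629 kg m².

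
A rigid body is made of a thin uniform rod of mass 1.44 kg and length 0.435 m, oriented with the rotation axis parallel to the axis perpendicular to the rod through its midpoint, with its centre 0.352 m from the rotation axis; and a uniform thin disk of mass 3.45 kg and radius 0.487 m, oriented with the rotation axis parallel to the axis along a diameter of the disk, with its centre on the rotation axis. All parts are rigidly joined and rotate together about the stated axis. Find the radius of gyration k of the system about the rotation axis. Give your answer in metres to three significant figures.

0.288

Thin rod: I_cm = (1/12)ML² = (1/12)(1.44)(0.435)² = 0.022707 kg m^2; centre at d = 0.352 m, so the parallel axis theorem gives I = 0.022707 + (1.44)(0.352)² = 0.20113 kg m^2.
Thin disk: I_cm = (1/4)MR² = (1/4)(3.45)(0.487)² = 0.20456 kg m^2; axis through the centre, so I = 0.20456 kg m^2.
Total I = 0.40569 kg m^2; total mass M = 4.89 kg.
k = √(I/M) = √(0.40569/4.89) = 0.28803 m.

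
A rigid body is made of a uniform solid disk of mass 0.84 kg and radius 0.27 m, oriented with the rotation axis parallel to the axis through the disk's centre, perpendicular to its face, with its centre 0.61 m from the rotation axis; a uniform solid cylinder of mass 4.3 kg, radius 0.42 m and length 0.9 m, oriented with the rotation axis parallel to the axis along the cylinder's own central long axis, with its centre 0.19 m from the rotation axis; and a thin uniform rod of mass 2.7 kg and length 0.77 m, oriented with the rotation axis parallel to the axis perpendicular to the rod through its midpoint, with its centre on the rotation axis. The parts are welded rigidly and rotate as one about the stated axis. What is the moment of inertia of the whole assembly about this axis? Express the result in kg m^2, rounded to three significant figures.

1.01

Solid disk: I_cm = (1/2)MR² = (1/2)(0.84)(0.27)² = 0.030618 kg m^2; centre at d = 0.61 m, so the parallel axis theorem gives I = 0.030618 + (0.84)(0.61)² = 0.34318 kg m^2.
Solid cylinder: I_cm = (1/2)MR² = (1/2)(4.3)(0.42)² = 0.37926 kg m^2; centre at d = 0.19 m, so the parallel axis theorem gives I = 0.37926 + (4.3)(0.19)² = 0.53449 kg m^2.
Thin rod: I_cm = (1/12)ML² = (1/12)(2.7)(0.77)² = 0.1334 kg m^2; axis through the centre, so I = 0.1334 kg m^2.
Total I = 0.34318 + 0.53449 + 0.1334 = 1.0111 kg m^2.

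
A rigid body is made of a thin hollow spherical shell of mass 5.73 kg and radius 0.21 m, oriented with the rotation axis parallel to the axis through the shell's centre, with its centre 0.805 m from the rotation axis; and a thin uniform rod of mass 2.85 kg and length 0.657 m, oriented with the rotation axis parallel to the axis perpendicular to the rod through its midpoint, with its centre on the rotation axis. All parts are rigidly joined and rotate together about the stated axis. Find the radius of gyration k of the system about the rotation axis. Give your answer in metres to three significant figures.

0.681

Spherical shell: I_cm = (2/3)MR² = (2/3)(5.73)(0.21)² = 0.16846 kg m²; centre at d = 0.805 m, so the parallel axis theorem gives I = 0.16846 + (5.73)(0.805)² = 3.8816 kg m².
Thin rod: I_cm = (1/12)ML² = (1/12)(2.85)(0.657)² = 0.10252 kg m²; axis through the centre, so I = 0.10252 kg m².
Total I = 3.9842 kg m²; total mass M = 8.58 kg.
k = √(I/M) = √(3.9842/8.58) = 0.68144 m.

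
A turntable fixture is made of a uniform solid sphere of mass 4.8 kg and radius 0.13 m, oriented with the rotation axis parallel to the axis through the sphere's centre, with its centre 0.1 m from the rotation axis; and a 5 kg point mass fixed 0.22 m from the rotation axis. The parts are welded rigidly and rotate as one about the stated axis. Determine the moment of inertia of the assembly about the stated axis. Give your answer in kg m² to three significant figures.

0.322

Solid sphere: I_cm = (2/5)MR² = (2/5)(4.8)(0.13)² = 0.032448 kg m²; centre at d = 0.1 m, so the parallel axis theorem gives I = 0.032448 + (4.8)(0.1)² = 0.080448 kg m².
Point mass: I_cm = 0; centre at d = 0.22 m, so the parallel axis theorem gives I = 0 + (5)(0.22)² = 0.242 kg m².
Total I = 0.080448 + 0.242 = 0.32245 kg m².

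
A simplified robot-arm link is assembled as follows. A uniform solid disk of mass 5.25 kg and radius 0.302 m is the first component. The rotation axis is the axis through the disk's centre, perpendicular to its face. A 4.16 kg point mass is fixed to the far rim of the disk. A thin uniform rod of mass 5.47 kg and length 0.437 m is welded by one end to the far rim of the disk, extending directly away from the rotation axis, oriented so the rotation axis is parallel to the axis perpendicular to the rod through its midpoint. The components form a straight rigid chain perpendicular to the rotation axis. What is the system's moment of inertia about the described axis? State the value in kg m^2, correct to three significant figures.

Solid disk: I_cm = (1/2)MR² = (1/2)(5.25)(0.302)² = 0.23941 kg m^2; axis through the centre, so I = 0.23941 kg m^2.
Point mass: I_cm = 0; centre at d = 0.302 m, so the parallel axis theorem gives I = 0 + (4.16)(0.302)² = 0.37941 kg m^2.
Thin rod: I_cm = (1/12)ML² = (1/12)(5.47)(0.437)² = 0.08705 kg m^2; centre at d = 0.302 + 0.2185 = 0.5205 m, so the parallel axis theorem gives I = 0.08705 + (5.47)(0.5205)² = 1.569 kg m^2.
Total I = 0.23941 + 0.37941 + 1.569 = 2.1878 kg m^2.

2.19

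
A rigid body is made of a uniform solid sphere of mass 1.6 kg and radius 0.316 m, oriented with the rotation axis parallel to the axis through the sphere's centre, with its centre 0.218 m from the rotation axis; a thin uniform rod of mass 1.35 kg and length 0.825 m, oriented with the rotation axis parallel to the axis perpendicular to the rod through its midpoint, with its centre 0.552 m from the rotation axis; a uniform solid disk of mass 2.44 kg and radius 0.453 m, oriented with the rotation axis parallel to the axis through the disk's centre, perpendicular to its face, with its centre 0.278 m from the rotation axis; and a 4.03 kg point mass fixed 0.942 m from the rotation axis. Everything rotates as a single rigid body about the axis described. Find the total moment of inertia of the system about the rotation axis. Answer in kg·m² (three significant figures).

4.64

Solid sphere: I_cm = (2/5)MR² = (2/5)(1.6)(0.316)² = 0.063908 kg·m²; centre at d = 0.218 m, so the parallel axis theorem gives I = 0.063908 + (1.6)(0.218)² = 0.13995 kg·m².
Thin rod: I_cm = (1/12)ML² = (1/12)(1.35)(0.825)² = 0.07657 kg·m²; centre at d = 0.552 m, so the parallel axis theorem gives I = 0.07657 + (1.35)(0.552)² = 0.48792 kg·m².
Solid disk: I_cm = (1/2)MR² = (1/2)(2.44)(0.453)² = 0.25035 kg·m²; centre at d = 0.278 m, so the parallel axis theorem gives I = 0.25035 + (2.44)(0.278)² = 0.43893 kg·m².
Point mass: I_cm = 0; centre at d = 0.942 m, so the parallel axis theorem gives I = 0 + (4.03)(0.942)² = 3.5761 kg·m².
Total I = 0.13995 + 0.48792 + 0.43893 + 3.5761 = 4.6429 kg·m².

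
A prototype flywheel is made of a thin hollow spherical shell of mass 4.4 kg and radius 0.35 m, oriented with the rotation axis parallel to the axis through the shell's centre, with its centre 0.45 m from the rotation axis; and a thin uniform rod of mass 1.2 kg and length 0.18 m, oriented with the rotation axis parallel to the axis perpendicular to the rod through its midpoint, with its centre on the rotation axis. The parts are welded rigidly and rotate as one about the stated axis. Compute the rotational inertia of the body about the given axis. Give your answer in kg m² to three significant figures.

1.25

Spherical shell: I_cm = (2/3)MR² = (2/3)(4.4)(0.35)² = 0.35933 kg m²; centre at d = 0.45 m, so the parallel axis theorem gives I = 0.35933 + (4.4)(0.45)² = 1.2503 kg m².
Thin rod: I_cm = (1/12)ML² = (1/12)(1.2)(0.18)² = 0.00324 kg m²; axis through the centre, so I = 0.00324 kg m².
Total I = 1.2503 + 0.00324 = 1.2536 kg m².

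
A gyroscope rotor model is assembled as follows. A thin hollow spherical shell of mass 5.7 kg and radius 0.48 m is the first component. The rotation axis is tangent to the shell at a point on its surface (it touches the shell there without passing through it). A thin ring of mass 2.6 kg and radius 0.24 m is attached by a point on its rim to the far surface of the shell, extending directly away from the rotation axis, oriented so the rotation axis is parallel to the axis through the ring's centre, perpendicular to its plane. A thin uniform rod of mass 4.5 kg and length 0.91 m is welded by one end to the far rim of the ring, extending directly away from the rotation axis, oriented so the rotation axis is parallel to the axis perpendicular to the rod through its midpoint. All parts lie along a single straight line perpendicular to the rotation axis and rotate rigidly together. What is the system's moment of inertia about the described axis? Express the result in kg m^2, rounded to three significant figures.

22.6

Spherical shell: I_cm = (2/3)MR² = (2/3)(5.7)(0.48)² = 0.87552 kg m^2; centre at d = 0.48 m, so the parallel axis theorem gives I = 0.87552 + (5.7)(0.48)² = 2.1888 kg m^2.
Thin ring: I_cm = MR² = (2.6)(0.24)² = 0.14976 kg m^2; centre at d = 0.48 + 0.48 + 0.24 = 1.2 m, so the parallel axis theorem gives I = 0.14976 + (2.6)(1.2)² = 3.8938 kg m^2.
Thin rod: I_cm = (1/12)ML² = (1/12)(4.5)(0.91)² = 0.31054 kg m^2; centre at d = 0.48 + 0.48 + 0.24 + 0.24 + 0.455 = 1.895 m, so the parallel axis theorem gives I = 0.31054 + (4.5)(1.895)² = 16.47 kg m^2.
Total I = 2.1888 + 3.8938 + 16.47 = 22.553 kg m^2.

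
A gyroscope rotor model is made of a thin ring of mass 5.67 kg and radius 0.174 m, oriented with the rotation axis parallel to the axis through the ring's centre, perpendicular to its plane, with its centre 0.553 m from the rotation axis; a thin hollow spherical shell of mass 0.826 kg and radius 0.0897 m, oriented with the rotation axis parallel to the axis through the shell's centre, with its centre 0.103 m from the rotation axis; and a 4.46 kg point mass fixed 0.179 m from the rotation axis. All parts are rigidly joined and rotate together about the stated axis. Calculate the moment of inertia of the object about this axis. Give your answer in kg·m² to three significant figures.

Thin ring: I_cm = MR² = (5.67)(0.174)² = 0.17166 kg·m²; centre at d = 0.553 m, so the parallel axis theorem gives I = 0.17166 + (5.67)(0.553)² = 1.9056 kg·m².
Spherical shell: I_cm = (2/3)MR² = (2/3)(0.826)(0.0897)² = 0.0044307 kg·m²; centre at d = 0.103 m, so the parallel axis theorem gives I = 0.0044307 + (0.826)(0.103)² = 0.013194 kg·m².
Point mass: I_cm = 0; centre at d = 0.179 m, so the parallel axis theorem gives I = 0 + (4.46)(0.179)² = 0.1429 kg·m².
Total I = 1.9056 + 0.013194 + 0.1429 = 2.0617 kg·m².

2.06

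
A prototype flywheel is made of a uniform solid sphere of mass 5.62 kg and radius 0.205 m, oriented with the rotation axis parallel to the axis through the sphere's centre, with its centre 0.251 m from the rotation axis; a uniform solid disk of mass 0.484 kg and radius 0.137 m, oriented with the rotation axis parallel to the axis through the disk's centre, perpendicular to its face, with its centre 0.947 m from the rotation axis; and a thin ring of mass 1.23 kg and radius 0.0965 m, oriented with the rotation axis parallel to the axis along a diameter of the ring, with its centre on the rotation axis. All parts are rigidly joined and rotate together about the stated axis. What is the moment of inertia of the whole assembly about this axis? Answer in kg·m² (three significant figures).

Solid sphere: I_cm = (2/5)MR² = (2/5)(5.62)(0.205)² = 0.094472 kg·m²; centre at d = 0.251 m, so the parallel axis theorem gives I = 0.094472 + (5.62)(0.251)² = 0.44854 kg·m².
Solid disk: I_cm = (1/2)MR² = (1/2)(0.484)(0.137)² = 0.0045421 kg·m²; centre at d = 0.947 m, so the parallel axis theorem gives I = 0.0045421 + (0.484)(0.947)² = 0.4386 kg·m².
Thin ring: I_cm = (1/2)MR² = (1/2)(1.23)(0.0965)² = 0.005727 kg·m²; axis through the centre, so I = 0.005727 kg·m².
Total I = 0.44854 + 0.4386 + 0.005727 = 0.89286 kg·m².

0.893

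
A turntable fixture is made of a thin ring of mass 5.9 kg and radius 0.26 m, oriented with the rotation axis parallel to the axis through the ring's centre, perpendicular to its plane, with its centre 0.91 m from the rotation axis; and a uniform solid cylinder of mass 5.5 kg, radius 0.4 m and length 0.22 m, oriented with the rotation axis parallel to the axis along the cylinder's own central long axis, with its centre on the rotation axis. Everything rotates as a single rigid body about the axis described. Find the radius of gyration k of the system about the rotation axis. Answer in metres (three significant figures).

0.709

Thin ring: I_cm = MR² = (5.9)(0.26)² = 0.39884 kg·m²; centre at d = 0.91 m, so I = I_cm + Md² gives I = 0.39884 + (5.9)(0.91)² = 5.2846 kg·m².
Solid cylinder: I_cm = (1/2)MR² = (1/2)(5.5)(0.4)² = 0.44 kg·m²; axis through the centre, so I = 0.44 kg·m².
Total I = 5.7246 kg·m²; total mass M = 11.4 kg.
k = √(I/M) = √(5.7246/11.4) = 0.70863 m.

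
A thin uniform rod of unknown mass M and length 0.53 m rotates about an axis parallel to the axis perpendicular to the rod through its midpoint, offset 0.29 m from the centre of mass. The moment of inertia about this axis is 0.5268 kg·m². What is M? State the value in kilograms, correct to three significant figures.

4.90

I = I_cm + Md² = (1/12)ML² + Md² = M·[0.0833333·(0.53)² + (0.29)²] = M·0.10751.
So M = 0.5268 / 0.10751 = 4.9001 kg.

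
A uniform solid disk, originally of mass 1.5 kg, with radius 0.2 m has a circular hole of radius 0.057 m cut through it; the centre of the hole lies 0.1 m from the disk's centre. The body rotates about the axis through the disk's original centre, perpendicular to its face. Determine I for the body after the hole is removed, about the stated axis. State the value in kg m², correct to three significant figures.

0.0286

Unpierced body about its centre: I₀ = (1/2)MR² = (1/2)(1.5)(0.2)² = 0.03 kg m².
The removed disk has mass m = M·(r/R)² = (1.5)(0.057/0.2)² = 0.12184 kg (same uniform areal density).
Its moment of inertia about the rotation axis (parallel-axis theorem): I_hole = (1/2)mr² + md² = (1/2)(0.12184)(0.057)² + (0.12184)(0.1)² = 0.0014163 kg m².
Treating the hole as negative mass, I = I₀ − I_hole = 0.03 − 0.0014163 = 0.028584 kg m².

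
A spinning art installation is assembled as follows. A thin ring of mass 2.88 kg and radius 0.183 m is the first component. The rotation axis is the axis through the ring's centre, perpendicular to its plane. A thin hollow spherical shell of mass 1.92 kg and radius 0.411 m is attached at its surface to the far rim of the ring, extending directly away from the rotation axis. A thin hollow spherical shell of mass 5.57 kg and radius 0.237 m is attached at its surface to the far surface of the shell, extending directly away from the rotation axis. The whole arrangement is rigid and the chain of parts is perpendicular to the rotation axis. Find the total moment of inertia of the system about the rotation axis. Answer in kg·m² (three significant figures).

9.79

Thin ring: I_cm = MR² = (2.88)(0.183)² = 0.096448 kg·m²; axis through the centre, so I = 0.096448 kg·m².
Spherical shell: I_cm = (2/3)MR² = (2/3)(1.92)(0.411)² = 0.21622 kg·m²; centre at d = 0.183 + 0.411 = 0.594 m, so the parallel axis theorem gives I = 0.21622 + (1.92)(0.594)² = 0.89366 kg·m².
Spherical shell: I_cm = (2/3)MR² = (2/3)(5.57)(0.237)² = 0.20857 kg·m²; centre at d = 0.183 + 0.411 + 0.411 + 0.237 = 1.242 m, so the parallel axis theorem gives I = 0.20857 + (5.57)(1.242)² = 8.8007 kg·m².
Total I = 0.096448 + 0.89366 + 8.8007 = 9.7908 kg·m².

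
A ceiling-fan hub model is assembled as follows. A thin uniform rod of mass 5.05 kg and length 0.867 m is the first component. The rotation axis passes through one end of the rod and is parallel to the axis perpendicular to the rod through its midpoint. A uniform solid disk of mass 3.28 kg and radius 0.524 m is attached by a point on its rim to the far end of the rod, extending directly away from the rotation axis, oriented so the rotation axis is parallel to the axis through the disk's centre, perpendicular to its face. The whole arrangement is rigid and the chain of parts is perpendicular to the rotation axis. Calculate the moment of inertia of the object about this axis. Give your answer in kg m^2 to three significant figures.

8.06

Thin rod: I_cm = (1/12)ML² = (1/12)(5.05)(0.867)² = 0.31634 kg m^2; centre at d = 0.4335 m, so the parallel axis theorem gives I = 0.31634 + (5.05)(0.4335)² = 1.2653 kg m^2.
Solid disk: I_cm = (1/2)MR² = (1/2)(3.28)(0.524)² = 0.4503 kg m^2; centre at d = 0.4335 + 0.4335 + 0.524 = 1.391 m, so the parallel axis theorem gives I = 0.4503 + (3.28)(1.391)² = 6.7967 kg m^2.
Total I = 1.2653 + 6.7967 = 8.0621 kg m^2.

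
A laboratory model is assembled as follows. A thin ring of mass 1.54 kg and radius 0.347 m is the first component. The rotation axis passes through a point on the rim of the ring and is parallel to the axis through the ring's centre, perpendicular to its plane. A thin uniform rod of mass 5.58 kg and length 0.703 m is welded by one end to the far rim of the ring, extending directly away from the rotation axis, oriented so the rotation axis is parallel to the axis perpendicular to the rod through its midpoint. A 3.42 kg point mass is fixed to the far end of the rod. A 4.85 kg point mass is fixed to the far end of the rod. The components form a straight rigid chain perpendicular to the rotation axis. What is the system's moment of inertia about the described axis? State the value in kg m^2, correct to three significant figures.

Thin ring: I_cm = MR² = (1.54)(0.347)² = 0.18543 kg m^2; centre at d = 0.347 m, so I = I_cm + Md² gives I = 0.18543 + (1.54)(0.347)² = 0.37086 kg m^2.
Thin rod: I_cm = (1/12)ML² = (1/12)(5.58)(0.703)² = 0.22981 kg m^2; centre at d = 0.347 + 0.347 + 0.3515 = 1.0455 m, so I = I_cm + Md² gives I = 0.22981 + (5.58)(1.0455)² = 6.3291 kg m^2.
Point mass: I_cm = 0; centre at d = 0.347 + 0.347 + 0.3515 + 0.3515 = 1.397 m, so I = I_cm + Md² gives I = 0 + (3.42)(1.397)² = 6.6745 kg m^2.
Point mass: I_cm = 0; centre at d = 0.347 + 0.347 + 0.3515 + 0.3515 = 1.397 m, so I = I_cm + Md² gives I = 0 + (4.85)(1.397)² = 9.4653 kg m^2.
Total I = 0.37086 + 6.3291 + 6.6745 + 9.4653 = 22.84 kg m^2.

22.8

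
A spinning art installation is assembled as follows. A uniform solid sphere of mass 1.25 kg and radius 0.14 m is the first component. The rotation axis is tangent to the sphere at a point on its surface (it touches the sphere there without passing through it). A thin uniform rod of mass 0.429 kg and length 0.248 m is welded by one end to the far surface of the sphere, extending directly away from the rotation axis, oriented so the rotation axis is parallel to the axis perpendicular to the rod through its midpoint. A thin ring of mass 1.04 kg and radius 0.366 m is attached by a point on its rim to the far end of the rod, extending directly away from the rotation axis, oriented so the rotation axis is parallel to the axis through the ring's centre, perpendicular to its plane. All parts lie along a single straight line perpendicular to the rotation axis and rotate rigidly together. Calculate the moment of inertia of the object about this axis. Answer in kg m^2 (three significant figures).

Solid sphere: I_cm = (2/5)MR² = (2/5)(1.25)(0.14)² = 0.0098 kg m^2; centre at d = 0.14 m, so I = I_cm + Md² gives I = 0.0098 + (1.25)(0.14)² = 0.0343 kg m^2.
Thin rod: I_cm = (1/12)ML² = (1/12)(0.429)(0.248)² = 0.0021988 kg m^2; centre at d = 0.14 + 0.14 + 0.124 = 0.404 m, so I = I_cm + Md² gives I = 0.0021988 + (0.429)(0.404)² = 0.072218 kg m^2.
Thin ring: I_cm = MR² = (1.04)(0.366)² = 0.13931 kg m^2; centre at d = 0.14 + 0.14 + 0.124 + 0.124 + 0.366 = 0.894 m, so I = I_cm + Md² gives I = 0.13931 + (1.04)(0.894)² = 0.97052 kg m^2.
Total I = 0.0343 + 0.072218 + 0.97052 = 1.077 kg m^2.

1.08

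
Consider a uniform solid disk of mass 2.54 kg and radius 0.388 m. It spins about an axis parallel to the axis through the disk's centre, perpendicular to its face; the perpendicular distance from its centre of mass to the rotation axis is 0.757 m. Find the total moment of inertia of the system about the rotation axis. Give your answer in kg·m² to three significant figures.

I_cm = (1/2)MR² = (1/2)(2.54)(0.388)² = 0.19119 kg·m²; centre at d = 0.757 m, so the parallel axis theorem gives I = 0.19119 + (2.54)(0.757)² = 1.6467 kg·m².

1.65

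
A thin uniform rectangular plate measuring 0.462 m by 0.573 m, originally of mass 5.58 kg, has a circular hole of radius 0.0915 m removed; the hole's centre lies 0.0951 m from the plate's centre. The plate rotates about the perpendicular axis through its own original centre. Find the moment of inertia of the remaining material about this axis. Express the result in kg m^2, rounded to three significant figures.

0.245

Unpierced body about its centre: I₀ = (1/12)M(a²+b²) = (1/12)(5.58)[(0.462)² + (0.573)²] = 0.25192 kg m^2.
The removed disk has mass m = M·πr²/(ab) = (5.58)·π(0.0915)²/(0.462·0.573) = 0.55441 kg (same uniform areal density).
Its moment of inertia about the rotation axis (parallel-axis theorem): I_hole = (1/2)mr² + md² = (1/2)(0.55441)(0.0915)² + (0.55441)(0.0951)² = 0.0073349 kg m^2.
Treating the hole as negative mass, I = I₀ − I_hole = 0.25192 − 0.0073349 = 0.24459 kg m^2.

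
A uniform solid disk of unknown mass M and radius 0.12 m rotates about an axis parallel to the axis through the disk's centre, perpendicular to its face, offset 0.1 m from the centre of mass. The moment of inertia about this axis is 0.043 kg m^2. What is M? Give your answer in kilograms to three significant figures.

2.50

I = I_cm + Md² = (1/2)MR² + Md² = M·[0.5·(0.12)² + (0.1)²] = M·0.0172.
So M = 0.043 / 0.0172 = 2.5 kg.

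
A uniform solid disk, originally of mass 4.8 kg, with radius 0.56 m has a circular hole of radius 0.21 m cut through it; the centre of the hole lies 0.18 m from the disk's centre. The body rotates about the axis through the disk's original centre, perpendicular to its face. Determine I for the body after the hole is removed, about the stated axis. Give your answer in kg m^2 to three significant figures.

Unpierced body about its centre: I₀ = (1/2)MR² = (1/2)(4.8)(0.56)² = 0.75264 kg m^2.
The removed disk has mass m = M·(r/R)² = (4.8)(0.21/0.56)² = 0.675 kg (same uniform areal density).
Its moment of inertia about the rotation axis (parallel-axis theorem): I_hole = (1/2)mr² + md² = (1/2)(0.675)(0.21)² + (0.675)(0.18)² = 0.036754 kg m^2.
Treating the hole as negative mass, I = I₀ − I_hole = 0.75264 − 0.036754 = 0.71589 kg m^2.

0.716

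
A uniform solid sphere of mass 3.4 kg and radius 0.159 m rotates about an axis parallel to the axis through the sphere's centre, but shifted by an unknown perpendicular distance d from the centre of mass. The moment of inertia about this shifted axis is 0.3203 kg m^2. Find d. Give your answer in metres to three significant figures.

About the centre-of-mass axis, I_cm = (2/5)MR² = (2/5)(3.4)(0.159)² = 0.034382 kg m^2.
Parallel axis theorem: I = I_cm + Md², so Md² = 0.3203 − 0.034382 = 0.28592 kg m^2.
d = √(0.28592 / 3.4) = 0.28999 m.

0.290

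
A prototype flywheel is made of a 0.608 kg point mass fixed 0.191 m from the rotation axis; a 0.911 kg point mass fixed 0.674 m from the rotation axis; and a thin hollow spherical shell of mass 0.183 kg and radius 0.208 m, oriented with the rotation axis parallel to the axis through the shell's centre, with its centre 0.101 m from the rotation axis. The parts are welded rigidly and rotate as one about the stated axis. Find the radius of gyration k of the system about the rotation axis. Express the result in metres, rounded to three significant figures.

0.510

Point mass: I_cm = 0; centre at d = 0.191 m, so the parallel axis theorem gives I = 0 + (0.608)(0.191)² = 0.02218 kg m².
Point mass: I_cm = 0; centre at d = 0.674 m, so the parallel axis theorem gives I = 0 + (0.911)(0.674)² = 0.41385 kg m².
Spherical shell: I_cm = (2/3)MR² = (2/3)(0.183)(0.208)² = 0.0052782 kg m²; centre at d = 0.101 m, so the parallel axis theorem gives I = 0.0052782 + (0.183)(0.101)² = 0.007145 kg m².
Total I = 0.44317 kg m²; total mass M = 1.702 kg.
k = √(I/M) = √(0.44317/1.702) = 0.51028 m.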